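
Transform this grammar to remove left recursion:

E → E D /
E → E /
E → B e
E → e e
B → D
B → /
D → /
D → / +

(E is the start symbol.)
E is directly left-recursive. The standard transformation for
  A → A α₁ | ... | A α_m | β₁ | ... | β_n
is
  A  → β₁ A' | ... | β_n A'
  A' → α₁ A' | ... | α_m A' | ε

E → B e becomes E → B e E'
E → e e becomes E → e e E'
E → E D / becomes E' → D / E'
E → E / becomes E' → / E'
Add E' → ε

Productions for other non-terminals are unchanged:
  B → D
  B → /
  D → /
  D → / +

Resulting grammar:
E → B e E'
E → e e E'
E' → D / E'
E' → / E'
E' → ε
B → D
B → /
D → /
D → / +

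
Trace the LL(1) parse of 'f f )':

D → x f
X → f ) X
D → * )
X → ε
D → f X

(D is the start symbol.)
LL(1) parsing maintains a stack (initially the start symbol over $) and the input. At each step: if the stack top is a terminal, match it against the current input token; if it is a non-terminal N, replace it with the RHS of M[N, lookahead] (the unique production whose predict set contains the lookahead).

Stack is shown with the top on the left.

Stack    Input    Action
------------------------
D $      f f ) $  output D → f X
f X $    f f ) $  match 'f'
X $      f ) $    output X → f ) X
f ) X $  f ) $    match 'f'
) X $    ) $      match ')'
X $      $        output X → ε
$        $        accept

The string is accepted.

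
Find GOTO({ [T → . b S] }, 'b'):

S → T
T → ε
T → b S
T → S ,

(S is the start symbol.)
GOTO(I, 'b') = CLOSURE({ [A → αX.β] : [A → α.Xβ] ∈ I, X = 'b' })

Items with dot before 'b', with the dot advanced:
  [T → . b S] → [T → b . S]
Closure of the advanced items:
  [T → b . S] has the dot before S: add [S → . T]
  [S → . T] has the dot before T: add [T → .], [T → . b S], [T → . S ,]

GOTO = { [S → . T], [T → . S ,], [T → . b S], [T → .], [T → b . S] }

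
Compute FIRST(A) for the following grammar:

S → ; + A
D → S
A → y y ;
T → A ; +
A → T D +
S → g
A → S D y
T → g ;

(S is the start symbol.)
{ ';', 'g', 'y' }

FIRST sets of the other non-terminals involved (by the same procedure, iterated to a fixed point):
  FIRST(T) = { ';', 'g', 'y' }
  FIRST(S) = { ';', 'g' }

From A → y y ;:
  - y is a terminal: add 'y' and stop
From A → T D +:
  - T is a non-terminal: add FIRST(T) \ {ε} = { ';', 'g', 'y' }
    T is not nullable, so stop
From A → S D y:
  - S is a non-terminal: add FIRST(S) \ {ε} = { ';', 'g' }
    S is not nullable, so stop

Collecting: FIRST(A) = { ';', 'g', 'y' }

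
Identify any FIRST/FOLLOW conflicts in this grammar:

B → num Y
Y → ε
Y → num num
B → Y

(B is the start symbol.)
A FIRST/FOLLOW conflict occurs when a non-terminal N has a nullable alternative N → β (β ⇒* ε) and another alternative N → α with FIRST(α) ∩ FOLLOW(N) ≠ ∅: on such a lookahead the parser cannot decide between expanding α and letting N vanish via β.

Nullable non-terminals: B, Y.
FIRST sets used below: FIRST(Y) = { 'num', ε }

B: nullable alternative(s) B → Y; FOLLOW(B) = { $ }
  B → num Y: FIRST \ {ε} = { 'num' } — disjoint from FOLLOW(B)
  B → Y: FIRST \ {ε} = { 'num' } — this is the only nullable alternative, skip

Y: nullable alternative(s) Y → ε; FOLLOW(Y) = { $ }
  Y → ε: FIRST \ {ε} = { } — this is the only nullable alternative, skip
  Y → num num: FIRST \ {ε} = { 'num' } — disjoint from FOLLOW(Y)

No FIRST/FOLLOW conflicts found.

Answer: No FIRST/FOLLOW conflicts.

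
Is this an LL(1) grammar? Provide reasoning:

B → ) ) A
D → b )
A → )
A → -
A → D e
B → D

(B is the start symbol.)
Yes, the grammar is LL(1).

Relevant sets:
  FIRST(D) = { 'b' }

For B:
  PREDICT(B → ')' ')' A) = { ')' }
  PREDICT(B → D) = { 'b' }
For A:
  PREDICT(A → ')') = { ')' }
  PREDICT(A → '-') = { '-' }
  PREDICT(A → D e) = { 'b' }
D has a single production, so nothing to check there.

All predict sets are disjoint. The grammar IS LL(1).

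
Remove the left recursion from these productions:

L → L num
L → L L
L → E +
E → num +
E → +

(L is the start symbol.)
L → E + L'
L' → num L'
L' → L L'
L' → ε
E → num +
E → +

L is directly left-recursive. The standard transformation for
  A → A α₁ | ... | A α_m | β₁ | ... | β_n
is
  A  → β₁ A' | ... | β_n A'
  A' → α₁ A' | ... | α_m A' | ε

L → E + becomes L → E + L'
L → L num becomes L' → num L'
L → L L becomes L' → L L'
Add L' → ε

Productions for other non-terminals are unchanged:
  E → num +
  E → +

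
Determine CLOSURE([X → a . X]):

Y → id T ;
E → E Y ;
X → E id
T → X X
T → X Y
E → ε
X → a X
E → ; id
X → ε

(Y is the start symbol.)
{ [E → . ; id], [E → . E Y ;], [E → .], [X → . E id], [X → . a X], [X → .], [X → a . X] }

To compute CLOSURE, for each item [A → α.Bβ] where B is a non-terminal, add [B → .γ] for all productions B → γ; repeat for the newly added items until nothing changes.

Start with: [X → a . X]
  [X → a . X] has the dot before X: add [X → . E id], [X → . a X], [X → .]
  [X → . E id] has the dot before E: add [E → . E Y ;], [E → .], [E → . ; id]
No further items can be added.

CLOSURE = { [E → . ; id], [E → . E Y ;], [E → .], [X → . E id], [X → . a X], [X → .], [X → a . X] }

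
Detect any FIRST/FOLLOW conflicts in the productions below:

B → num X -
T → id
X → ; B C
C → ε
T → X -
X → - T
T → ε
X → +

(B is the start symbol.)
Nullable non-terminals: C, T.
FIRST sets used below: FIRST(X) = { '+', '-', ';' }
C has a nullable alternative but only one production, so nothing to check.

T: nullable alternative(s) T → ε; FOLLOW(T) = { '-' }
  T → id: FIRST \ {ε} = { 'id' } — disjoint from FOLLOW(T)
  T → X -: FIRST \ {ε} = { '+', '-', ';' } — overlaps FOLLOW(T) on { '-' }: CONFLICT
  T → ε: FIRST \ {ε} = { } — this is the only nullable alternative, skip

B, X have no nullable alternative, so no FIRST/FOLLOW check is needed there.

So the grammar has 1 FIRST/FOLLOW conflict (marked CONFLICT above).

Answer: Yes. T → X '-' with FOLLOW(T) on { '-' }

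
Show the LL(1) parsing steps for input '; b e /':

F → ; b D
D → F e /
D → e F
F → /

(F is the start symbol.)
LL(1) parsing maintains a stack (initially the start symbol over $) and the input. At each step: if the stack top is a terminal, match it against the current input token; if it is a non-terminal N, replace it with the RHS of M[N, lookahead] (the unique production whose predict set contains the lookahead).

Stack is shown with the top on the left.

Stack    Input      Action
--------------------------
F $      ; b e / $  output F → ; b D
; b D $  ; b e / $  match ';'
b D $    b e / $    match 'b'
D $      e / $      output D → e F
e F $    e / $      match 'e'
F $      / $        output F → /
/ $      / $        match '/'
$        $          accept

The string is accepted.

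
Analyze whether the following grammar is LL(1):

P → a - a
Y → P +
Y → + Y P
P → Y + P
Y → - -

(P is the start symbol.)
Relevant sets:
  FIRST(Y) = { '+', '-', 'a' }
  FIRST(P) = { '+', '-', 'a' }

For P:
  PREDICT(P → a '-' a) = { 'a' }
  PREDICT(P → Y '+' P) = { '+', '-', 'a' }
For Y:
  PREDICT(Y → P '+') = { '+', '-', 'a' }
  PREDICT(Y → '+' Y P) = { '+' }
  PREDICT(Y → '-' '-') = { '-' }

Conflict found: Predict set conflict for P: { 'a' }
The grammar is NOT LL(1).

Answer: No. Predict set conflict for P: { 'a' }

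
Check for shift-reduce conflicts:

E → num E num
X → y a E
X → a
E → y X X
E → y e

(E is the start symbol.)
No shift-reduce conflicts

Augment with E' → E and build the canonical LR(0) collection (I0 = CLOSURE({[E' → . E]}), then GOTO on every symbol after a dot until no new states appear). It has 13 states:
  I0: { [E → . num E num], [E → . y X X], [E → . y e], [E' → . E] }  — shift
  I1: { [E' → E .] }  — accept
  I2: { [E → . num E num], [E → . y X X], [E → . y e], [E → num . E num] }  — shift
  I3: { [E → y . X X], [E → y . e], [X → . a], [X → . y a E] }  — shift
  I4: { [E → y X . X], [X → . a], [X → . y a E] }  — shift
  I5: { [X → a .] }  — reduce
  I6: { [E → y e .] }  — reduce
  I7: { [X → y . a E] }  — shift
  I8: { [E → . num E num], [E → . y X X], [E → . y e], [X → y a . E] }  — shift
  I9: { [X → y a E .] }  — reduce
  I10: { [E → y X X .] }  — reduce
  I11: { [E → num E . num] }  — shift
  I12: { [E → num E num .] }  — reduce

No state contains both a complete item and a shift item.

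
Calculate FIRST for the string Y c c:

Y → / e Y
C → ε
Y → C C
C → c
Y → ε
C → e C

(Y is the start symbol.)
{ '/', 'c', 'e' }

FIRST sets of the non-terminals involved (from the grammar, by fixed-point iteration):
  FIRST(Y) = { '/', 'c', 'e', ε }

To compute FIRST(Y c c), process the symbols left to right:
Symbol Y is a non-terminal. Add FIRST(Y) \ {ε} = { '/', 'c', 'e' }
Y is nullable (ε ∈ FIRST(Y)), continue to the next symbol.
Symbol c is a terminal. Add 'c' and stop.
FIRST(Y c c) = { '/', 'c', 'e' }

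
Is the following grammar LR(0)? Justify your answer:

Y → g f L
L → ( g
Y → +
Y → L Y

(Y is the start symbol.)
A grammar is LR(0) if no state in the canonical LR(0) collection has:
  - both a shift item (dot before a terminal) and a complete item (shift-reduce conflict), or
  - two or more complete items (reduce-reduce conflict; the accept item [Y' → Y .] counts as a complete item here).

Augment with Y' → Y and build the canonical LR(0) collection (I0 = CLOSURE({[Y' → . Y]}), then GOTO on every symbol after a dot until no new states appear). It has 10 states:
  I0: { [L → . ( g], [Y → . +], [Y → . L Y], [Y → . g f L], [Y' → . Y] }  — shift
  I1: { [L → ( . g] }  — shift
  I2: { [Y → + .] }  — reduce
  I3: { [L → . ( g], [Y → . +], [Y → . L Y], [Y → . g f L], [Y → L . Y] }  — shift
  I4: { [Y' → Y .] }  — accept
  I5: { [Y → g . f L] }  — shift
  I6: { [L → . ( g], [Y → g f . L] }  — shift
  I7: { [Y → g f L .] }  — reduce
  I8: { [Y → L Y .] }  — reduce
  I9: { [L → ( g .] }  — reduce

Every state is either a pure shift/goto state or contains exactly one complete item and nothing to shift — no conflicts. The grammar is LR(0).

Answer: Yes, the grammar is LR(0)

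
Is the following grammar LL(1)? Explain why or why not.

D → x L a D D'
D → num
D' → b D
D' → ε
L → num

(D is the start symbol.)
Relevant sets:
  FOLLOW(D') = { $, 'b' }

For D:
  PREDICT(D → x L a D D') = { 'x' }
  PREDICT(D → num) = { 'num' }
For D':
  PREDICT(D' → b D) = { 'b' }
  PREDICT(D' → ε) = { $, 'b' }
L has a single production, so nothing to check there.

Conflict found: Predict set conflict for D': { 'b' }
The grammar is NOT LL(1).

Answer: No. Predict set conflict for D': { 'b' }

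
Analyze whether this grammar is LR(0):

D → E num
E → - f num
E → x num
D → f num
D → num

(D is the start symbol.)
Yes, the grammar is LR(0)

Augment with D' → D and build the canonical LR(0) collection (I0 = CLOSURE({[D' → . D]}), then GOTO on every symbol after a dot until no new states appear). It has 12 states:
  I0: { [D → . E num], [D → . f num], [D → . num], [D' → . D], [E → . - f num], [E → . x num] }  — shift
  I1: { [E → - . f num] }  — shift
  I2: { [D' → D .] }  — accept
  I3: { [D → E . num] }  — shift
  I4: { [D → f . num] }  — shift
  I5: { [D → num .] }  — reduce
  I6: { [E → x . num] }  — shift
  I7: { [E → x num .] }  — reduce
  I8: { [D → f num .] }  — reduce
  I9: { [D → E num .] }  — reduce
  I10: { [E → - f . num] }  — shift
  I11: { [E → - f num .] }  — reduce

Every state is either a pure shift/goto state or contains exactly one complete item and nothing to shift — no conflicts. The grammar is LR(0).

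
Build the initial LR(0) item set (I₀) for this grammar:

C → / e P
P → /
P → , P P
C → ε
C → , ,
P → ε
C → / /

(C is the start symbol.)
{ [C → . , ,], [C → . / /], [C → . / e P], [C → .], [C' → . C] }

First, augment the grammar with C' → C
I₀ = CLOSURE({ [C' → . C] }):
  [C' → . C] has the dot before C: add [C → . / e P], [C → .], [C → . , ,], [C → . / /]
No further items can be added.

I₀ = { [C → . , ,], [C → . / /], [C → . / e P], [C → .], [C' → . C] }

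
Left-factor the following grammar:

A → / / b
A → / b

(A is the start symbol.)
A → / A'
A' → / b
A' → b

Left-factoring transforms A → αβ₁ | αβ₂ into A → αA' and A' → β₁ | β₂
(α is the longest common prefix among the alternatives). Repeat until
no nonterminal has two alternatives with a common prefix.

Round 1: A has alternatives sharing prefix '/'. Introduce A': A → / A'
  Add: A' → / b
  Add: A' → b

No remaining common prefixes — done.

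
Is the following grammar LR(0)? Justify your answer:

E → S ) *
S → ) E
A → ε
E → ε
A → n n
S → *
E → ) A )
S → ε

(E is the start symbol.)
No. Shift-reduce conflict between [E → .] and [E → . ) A )]

A grammar is LR(0) if no state in the canonical LR(0) collection has:
  - both a shift item (dot before a terminal) and a complete item (shift-reduce conflict), or
  - two or more complete items (reduce-reduce conflict; the accept item [E' → E .] counts as a complete item here).

Augment with E' → E and build the canonical LR(0) collection (I0 = CLOSURE({[E' → . E]}), then GOTO on every symbol after a dot until no new states appear). It has 12 states:
  I0: { [E → . ) A )], [E → . S ) *], [E → .], [E' → . E], [S → . ) E], [S → . *], [S → .] }  — shift, 2 reduces
  I1: { [A → . n n], [A → .], [E → ) . A )], [E → . ) A )], [E → . S ) *], [E → .], [S → ) . E], [S → . ) E], [S → . *], [S → .] }  — shift, 3 reduces
  I2: { [S → * .] }  — reduce
  I3: { [E' → E .] }  — accept
  I4: { [E → S . ) *] }  — shift
  I5: { [E → S ) . *] }  — shift
  I6: { [E → S ) * .] }  — reduce
  I7: { [E → ) A . )] }  — shift
  I8: { [S → ) E .] }  — reduce
  I9: { [A → n . n] }  — shift
  I10: { [A → n n .] }  — reduce
  I11: { [E → ) A ) .] }  — reduce

Conflict in state I0:
  Shift-reduce conflict between [E → .] and [E → . ) A )]
So the grammar is NOT LR(0).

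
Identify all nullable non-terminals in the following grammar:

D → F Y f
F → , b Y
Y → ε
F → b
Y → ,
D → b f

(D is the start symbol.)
{ 'Y' }

A non-terminal is nullable if it can derive ε (the empty string): either it has an ε-production, or it has a production whose right-hand side consists entirely of nullable non-terminals.

ε-productions: Y → ε
So Y is immediately nullable.
No further non-terminal can be added: every production for the remaining non-terminals contains a terminal or a non-nullable non-terminal.
Nullable = { 'Y' }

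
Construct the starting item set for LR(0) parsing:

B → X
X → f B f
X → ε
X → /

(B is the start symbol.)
{ [B → . X], [B' → . B], [X → . /], [X → . f B f], [X → .] }

First, augment the grammar with B' → B
I₀ = CLOSURE({ [B' → . B] }):
  [B' → . B] has the dot before B: add [B → . X]
  [B → . X] has the dot before X: add [X → . f B f], [X → .], [X → . /]
No further items can be added.

I₀ = { [B → . X], [B' → . B], [X → . /], [X → . f B f], [X → .] }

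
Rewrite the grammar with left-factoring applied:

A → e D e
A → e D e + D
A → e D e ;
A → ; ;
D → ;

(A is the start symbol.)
A → e D e A'
A' → ε
A' → + D
A' → ;
A → ; ;
D → ;

Left-factoring transforms A → αβ₁ | αβ₂ into A → αA' and A' → β₁ | β₂
(α is the longest common prefix among the alternatives). Repeat until
no nonterminal has two alternatives with a common prefix.

Round 1: A has alternatives sharing prefix 'e D e'. Introduce A': A → e D e A'
  Add: A' → ε
  Add: A' → + D
  Add: A' → ;

No remaining common prefixes — done.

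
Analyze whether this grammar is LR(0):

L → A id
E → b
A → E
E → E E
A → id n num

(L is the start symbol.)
No. Shift-reduce conflict between [A → E .] and [E → . b]

A grammar is LR(0) if no state in the canonical LR(0) collection has:
  - both a shift item (dot before a terminal) and a complete item (shift-reduce conflict), or
  - two or more complete items (reduce-reduce conflict; the accept item [L' → L .] counts as a complete item here).

Augment with L' → L and build the canonical LR(0) collection (I0 = CLOSURE({[L' → . L]}), then GOTO on every symbol after a dot until no new states appear). It has 10 states:
  I0: { [A → . E], [A → . id n num], [E → . E E], [E → . b], [L → . A id], [L' → . L] }  — shift
  I1: { [L → A . id] }  — shift
  I2: { [A → E .], [E → . E E], [E → . b], [E → E . E] }  — shift, reduce
  I3: { [L' → L .] }  — accept
  I4: { [E → b .] }  — reduce
  I5: { [A → id . n num] }  — shift
  I6: { [A → id n . num] }  — shift
  I7: { [A → id n num .] }  — reduce
  I8: { [E → . E E], [E → . b], [E → E . E], [E → E E .] }  — shift, reduce
  I9: { [L → A id .] }  — reduce

Conflict in state I2:
  Shift-reduce conflict between [A → E .] and [E → . b]
So the grammar is NOT LR(0).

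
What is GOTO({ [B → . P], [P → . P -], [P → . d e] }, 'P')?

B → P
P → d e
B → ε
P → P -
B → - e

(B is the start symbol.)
{ [B → P .], [P → P . -] }

GOTO(I, 'P') = CLOSURE({ [A → αX.β] : [A → α.Xβ] ∈ I, X = 'P' })

Items with dot before 'P', with the dot advanced:
  [B → . P] → [B → P .]
  [P → . P -] → [P → P . -]
Closure adds nothing (no advanced item has the dot before a non-terminal).

GOTO = { [B → P .], [P → P . -] }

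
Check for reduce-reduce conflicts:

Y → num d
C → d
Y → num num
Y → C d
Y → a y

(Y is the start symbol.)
A reduce-reduce conflict occurs when an LR(0) state has two complete items [A → α .] and [B → β .] — both call for a reduction, and with no lookahead the parser cannot choose between them.

Augment with Y' → Y and build the canonical LR(0) collection (I0 = CLOSURE({[Y' → . Y]}), then GOTO on every symbol after a dot until no new states appear). It has 10 states:
  I0: { [C → . d], [Y → . C d], [Y → . a y], [Y → . num d], [Y → . num num], [Y' → . Y] }  — shift
  I1: { [Y → C . d] }  — shift
  I2: { [Y' → Y .] }  — accept
  I3: { [Y → a . y] }  — shift
  I4: { [C → d .] }  — reduce
  I5: { [Y → num . d], [Y → num . num] }  — shift
  I6: { [Y → num d .] }  — reduce
  I7: { [Y → num num .] }  — reduce
  I8: { [Y → a y .] }  — reduce
  I9: { [Y → C d .] }  — reduce

No state contains more than one complete item.

Answer: No reduce-reduce conflicts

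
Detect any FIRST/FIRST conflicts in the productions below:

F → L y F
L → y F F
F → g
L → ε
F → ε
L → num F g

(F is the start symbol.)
A FIRST/FIRST conflict occurs when two productions N → α and N → β for the same non-terminal have FIRST(α) ∩ FIRST(β) ≠ ∅ (with ε ∈ FIRST of a nullable right-hand side, so two nullable alternatives also conflict).

FIRST sets of the non-terminals at (or reachable through a nullable prefix from) the front of some alternative:
  FIRST(L) = { 'num', 'y', ε }

Productions for F:
  F → L y F: FIRST = { 'num', 'y' }
  F → g: FIRST = { 'g' }
  F → ε: FIRST = { ε }
Productions for L:
  L → y F F: FIRST = { 'y' }
  L → ε: FIRST = { ε }
  L → num F g: FIRST = { 'num' }

All alternatives of each non-terminal have pairwise disjoint FIRST sets.

Answer: No FIRST/FIRST conflicts.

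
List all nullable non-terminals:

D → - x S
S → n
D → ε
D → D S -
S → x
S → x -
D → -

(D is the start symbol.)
{ 'D' }

ε-productions: D → ε
So D is immediately nullable.
No further non-terminal can be added: every production for the remaining non-terminals contains a terminal or a non-nullable non-terminal.
Nullable = { 'D' }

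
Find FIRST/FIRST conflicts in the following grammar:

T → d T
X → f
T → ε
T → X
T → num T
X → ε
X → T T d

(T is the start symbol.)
Yes. T → d T / T → X on { 'd' }; T → ε / T → X on { ε }; T → X / T → num T on { 'num' }; X → f / X → T T d on { 'f' }

A FIRST/FIRST conflict occurs when two productions N → α and N → β for the same non-terminal have FIRST(α) ∩ FIRST(β) ≠ ∅ (with ε ∈ FIRST of a nullable right-hand side, so two nullable alternatives also conflict).

FIRST sets of the non-terminals at (or reachable through a nullable prefix from) the front of some alternative:
  FIRST(X) = { 'd', 'f', 'num', ε }
  FIRST(T) = { 'd', 'f', 'num', ε }

Productions for T:
  T → d T: FIRST = { 'd' }
  T → ε: FIRST = { ε }
  T → X: FIRST = { 'd', 'f', 'num', ε }
  T → num T: FIRST = { 'num' }
Productions for X:
  X → f: FIRST = { 'f' }
  X → ε: FIRST = { ε }
  X → T T d: FIRST = { 'd', 'f', 'num' }

Conflict for T: T → d T and T → X
  Overlap: { 'd' }
Conflict for T: T → ε and T → X
  Overlap: { ε }
Conflict for T: T → X and T → num T
  Overlap: { 'num' }
Conflict for X: X → f and X → T T d
  Overlap: { 'f' }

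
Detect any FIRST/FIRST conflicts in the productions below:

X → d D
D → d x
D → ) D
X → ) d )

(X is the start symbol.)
No FIRST/FIRST conflicts.

A FIRST/FIRST conflict occurs when two productions N → α and N → β for the same non-terminal have FIRST(α) ∩ FIRST(β) ≠ ∅ (with ε ∈ FIRST of a nullable right-hand side, so two nullable alternatives also conflict).

Productions for X:
  X → d D: FIRST = { 'd' }
  X → ) d ): FIRST = { ')' }
Productions for D:
  D → d x: FIRST = { 'd' }
  D → ) D: FIRST = { ')' }

All alternatives of each non-terminal have pairwise disjoint FIRST sets.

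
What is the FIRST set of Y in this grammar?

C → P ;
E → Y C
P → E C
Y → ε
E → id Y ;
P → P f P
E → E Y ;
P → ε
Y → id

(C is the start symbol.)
{ 'id', ε }

To compute FIRST(Y), examine every production with Y on the left-hand side, reading each right-hand side left to right until a non-nullable symbol is reached.

From Y → ε:
  - ε-production, so ε ∈ FIRST(Y)
From Y → id:
  - id is a terminal: add 'id' and stop

Collecting: FIRST(Y) = { 'id', ε }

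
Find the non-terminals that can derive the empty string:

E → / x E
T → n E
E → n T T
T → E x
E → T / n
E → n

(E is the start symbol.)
None

A non-terminal is nullable if it can derive ε (the empty string): either it has an ε-production, or it has a production whose right-hand side consists entirely of nullable non-terminals.

There are no ε-productions, so no non-terminal can derive ε.
No non-terminals are nullable.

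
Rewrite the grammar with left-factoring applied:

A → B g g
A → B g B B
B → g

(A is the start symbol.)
Left-factoring transforms A → αβ₁ | αβ₂ into A → αA' and A' → β₁ | β₂
(α is the longest common prefix among the alternatives). Repeat until
no nonterminal has two alternatives with a common prefix.

Round 1: A has alternatives sharing prefix 'B g'. Introduce A': A → B g A'
  Add: A' → g
  Add: A' → B B

No remaining common prefixes — done.

Resulting grammar:
A → B g A'
A' → g
A' → B B
B → g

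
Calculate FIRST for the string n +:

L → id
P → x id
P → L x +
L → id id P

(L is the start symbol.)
To compute FIRST(n +), process the symbols left to right:
Symbol n is a terminal. Add 'n' and stop.
FIRST(n +) = { 'n' }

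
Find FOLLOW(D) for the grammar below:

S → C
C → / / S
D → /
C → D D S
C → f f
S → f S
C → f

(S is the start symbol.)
{ '/', 'f' }

To compute FOLLOW(D), find every occurrence of D on a right-hand side N → α D β: add FIRST(β) \ {ε}, and if β is empty or nullable also add FOLLOW(N). Iterate to a fixed point.

In C → D D S: D is followed by D S, add FIRST(D S) \ {ε} = { '/' }
In C → D D S: D is followed by S, add FIRST(S) \ {ε} = { '/', 'f' }

Taking the union: FOLLOW(D) = { '/', 'f' }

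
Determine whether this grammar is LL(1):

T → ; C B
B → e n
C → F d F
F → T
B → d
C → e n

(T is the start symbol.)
Relevant sets:
  FIRST(F) = { ';' }

For B:
  PREDICT(B → e n) = { 'e' }
  PREDICT(B → d) = { 'd' }
For C:
  PREDICT(C → F d F) = { ';' }
  PREDICT(C → e n) = { 'e' }
T, F have a single production, so nothing to check there.

All predict sets are disjoint. The grammar IS LL(1).

Answer: Yes, the grammar is LL(1).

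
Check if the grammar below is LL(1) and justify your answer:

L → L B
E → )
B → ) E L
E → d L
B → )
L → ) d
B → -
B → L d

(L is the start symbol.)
Relevant sets:
  FIRST(L) = { ')' }

For L:
  PREDICT(L → L B) = { ')' }
  PREDICT(L → ')' d) = { ')' }
For E:
  PREDICT(E → ')') = { ')' }
  PREDICT(E → d L) = { 'd' }
For B:
  PREDICT(B → ')' E L) = { ')' }
  PREDICT(B → ')') = { ')' }
  PREDICT(B → '-') = { '-' }
  PREDICT(B → L d) = { ')' }

Conflict found: Predict set conflict for L: { ')' }
The grammar is NOT LL(1).

Answer: No. Predict set conflict for L: { ')' }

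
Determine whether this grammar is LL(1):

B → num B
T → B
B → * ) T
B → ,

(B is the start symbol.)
A grammar is LL(1) if for each non-terminal N with multiple productions, the predict sets of those productions are pairwise disjoint, where PREDICT(N → α) = (FIRST(α) \ {ε}) ∪ (FOLLOW(N) if α ⇒* ε).

For B:
  PREDICT(B → num B) = { 'num' }
  PREDICT(B → '*' ')' T) = { '*' }
  PREDICT(B → ',') = { ',' }
T has a single production, so nothing to check there.

All predict sets are disjoint. The grammar IS LL(1).

Answer: Yes, the grammar is LL(1).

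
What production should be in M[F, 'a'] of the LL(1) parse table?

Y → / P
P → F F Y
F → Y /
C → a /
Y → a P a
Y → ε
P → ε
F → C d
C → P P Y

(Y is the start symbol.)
To find M[F, 'a'], we find productions for F where 'a' is in the predict set (PREDICT(N → α) = (FIRST(α) \ {ε}) ∪ (FOLLOW(N) if α ⇒* ε)).

Relevant sets:
  FIRST(Y) = { '/', 'a', ε }
  FIRST(C) = { '/', 'a', 'd', ε }

F → Y /: PREDICT = { '/', 'a' }
  'a' is in predict set, so this production goes in M[F, 'a']
F → C d: PREDICT = { '/', 'a', 'd' }
  'a' is in predict set, so this production goes in M[F, 'a']

M[F, 'a'] = F → Y /, F → C d  (a multiply-defined cell — the grammar is not LL(1))

Answer: F → Y /, F → C d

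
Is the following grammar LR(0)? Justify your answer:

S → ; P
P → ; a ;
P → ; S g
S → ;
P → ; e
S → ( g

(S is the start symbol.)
Augment with S' → S and build the canonical LR(0) collection (I0 = CLOSURE({[S' → . S]}), then GOTO on every symbol after a dot until no new states appear). It has 12 states:
  I0: { [S → . ( g], [S → . ; P], [S → . ;], [S' → . S] }  — shift
  I1: { [S → ( . g] }  — shift
  I2: { [P → . ; S g], [P → . ; a ;], [P → . ; e], [S → ; . P], [S → ; .] }  — shift, reduce
  I3: { [S' → S .] }  — accept
  I4: { [P → ; . S g], [P → ; . a ;], [P → ; . e], [S → . ( g], [S → . ; P], [S → . ;] }  — shift
  I5: { [S → ; P .] }  — reduce
  I6: { [P → ; S . g] }  — shift
  I7: { [P → ; a . ;] }  — shift
  I8: { [P → ; e .] }  — reduce
  I9: { [P → ; a ; .] }  — reduce
  I10: { [P → ; S g .] }  — reduce
  I11: { [S → ( g .] }  — reduce

Conflict in state I2:
  Shift-reduce conflict between [S → ; .] and [P → . ; S g]
So the grammar is NOT LR(0).

Answer: No. Shift-reduce conflict between [S → ; .] and [P → . ; S g]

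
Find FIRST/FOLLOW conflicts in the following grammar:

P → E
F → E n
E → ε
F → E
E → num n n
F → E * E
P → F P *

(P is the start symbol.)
A FIRST/FOLLOW conflict occurs when a non-terminal N has a nullable alternative N → β (β ⇒* ε) and another alternative N → α with FIRST(α) ∩ FOLLOW(N) ≠ ∅: on such a lookahead the parser cannot decide between expanding α and letting N vanish via β.

Nullable non-terminals: E, F, P.
FIRST sets used below: FIRST(E) = { 'num', ε }, FIRST(F) = { '*', 'n', 'num', ε }, FIRST(P) = { '*', 'n', 'num', ε }

E: nullable alternative(s) E → ε; FOLLOW(E) = { $, '*', 'n', 'num' }
  E → ε: FIRST \ {ε} = { } — this is the only nullable alternative, skip
  E → num n n: FIRST \ {ε} = { 'num' } — overlaps FOLLOW(E) on { 'num' }: CONFLICT

F: nullable alternative(s) F → E; FOLLOW(F) = { '*', 'n', 'num' }
  F → E n: FIRST \ {ε} = { 'n', 'num' } — overlaps FOLLOW(F) on { 'n', 'num' }: CONFLICT
  F → E: FIRST \ {ε} = { 'num' } — this is the only nullable alternative, skip
  F → E * E: FIRST \ {ε} = { '*', 'num' } — overlaps FOLLOW(F) on { '*', 'num' }: CONFLICT

P: nullable alternative(s) P → E; FOLLOW(P) = { $, '*' }
  P → E: FIRST \ {ε} = { 'num' } — this is the only nullable alternative, skip
  P → F P *: FIRST \ {ε} = { '*', 'n', 'num' } — overlaps FOLLOW(P) on { '*' }: CONFLICT

So the grammar has 4 FIRST/FOLLOW conflicts (marked CONFLICT above).

Answer: Yes. P → F P '*' with FOLLOW(P) on { '*' }; F → E n with FOLLOW(F) on { 'n', 'num' }; F → E '*' E with FOLLOW(F) on { '*', 'num' }; E → num n n with FOLLOW(E) on { 'num' }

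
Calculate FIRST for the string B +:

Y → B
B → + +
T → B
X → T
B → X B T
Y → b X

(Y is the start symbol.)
{ '+' }

FIRST sets of the non-terminals involved (from the grammar, by fixed-point iteration):
  FIRST(B) = { '+' }

To compute FIRST(B +), process the symbols left to right:
Symbol B is a non-terminal. Add FIRST(B) \ {ε} = { '+' }
B is not nullable (ε ∉ FIRST(B)), so stop here.
FIRST(B +) = { '+' }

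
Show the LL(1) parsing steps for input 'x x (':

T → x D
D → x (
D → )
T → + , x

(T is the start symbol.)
LL(1) parsing maintains a stack (initially the start symbol over $) and the input. At each step: if the stack top is a terminal, match it against the current input token; if it is a non-terminal N, replace it with the RHS of M[N, lookahead] (the unique production whose predict set contains the lookahead).

Stack is shown with the top on the left.

Stack  Input    Action
----------------------
T $    x x ( $  output T → x D
x D $  x x ( $  match 'x'
D $    x ( $    output D → x (
x ( $  x ( $    match 'x'
( $    ( $      match '('
$      $        accept

The string is accepted.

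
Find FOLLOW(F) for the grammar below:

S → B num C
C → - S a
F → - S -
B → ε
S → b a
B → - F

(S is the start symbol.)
In B → - F: F is at the end, add FOLLOW(B)

The FOLLOW sets referred to above (computed the same way, to a fixed point):
  FOLLOW(B) = { 'num' }

Taking the union: FOLLOW(F) = { 'num' }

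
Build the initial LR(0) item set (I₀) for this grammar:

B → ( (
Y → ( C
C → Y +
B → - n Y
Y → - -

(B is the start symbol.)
{ [B → . ( (], [B → . - n Y], [B' → . B] }

First, augment the grammar with B' → B
I₀ = CLOSURE({ [B' → . B] }):
  [B' → . B] has the dot before B: add [B → . ( (], [B → . - n Y]
No further items can be added.

I₀ = { [B → . ( (], [B → . - n Y], [B' → . B] }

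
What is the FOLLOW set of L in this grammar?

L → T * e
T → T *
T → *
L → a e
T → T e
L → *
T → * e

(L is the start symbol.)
L is the start symbol, so $ ∈ FOLLOW(L).
L does not occur on any right-hand side.

Taking the union: FOLLOW(L) = { $ }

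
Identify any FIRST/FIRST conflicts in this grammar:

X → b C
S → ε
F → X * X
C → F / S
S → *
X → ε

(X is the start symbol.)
No FIRST/FIRST conflicts.

A FIRST/FIRST conflict occurs when two productions N → α and N → β for the same non-terminal have FIRST(α) ∩ FIRST(β) ≠ ∅ (with ε ∈ FIRST of a nullable right-hand side, so two nullable alternatives also conflict).

Productions for X:
  X → b C: FIRST = { 'b' }
  X → ε: FIRST = { ε }
Productions for S:
  S → ε: FIRST = { ε }
  S → *: FIRST = { '*' }
F, C have only one production, so no FIRST/FIRST conflict is possible there.

All alternatives of each non-terminal have pairwise disjoint FIRST sets.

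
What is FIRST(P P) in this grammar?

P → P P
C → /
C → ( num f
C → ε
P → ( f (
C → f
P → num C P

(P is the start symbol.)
{ '(', 'num' }

FIRST sets of the non-terminals involved (from the grammar, by fixed-point iteration):
  FIRST(P) = { '(', 'num' }

To compute FIRST(P P), process the symbols left to right:
Symbol P is a non-terminal. Add FIRST(P) \ {ε} = { '(', 'num' }
P is not nullable (ε ∉ FIRST(P)), so stop here.
FIRST(P P) = { '(', 'num' }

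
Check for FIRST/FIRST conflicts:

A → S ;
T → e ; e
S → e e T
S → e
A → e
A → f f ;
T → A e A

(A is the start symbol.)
Yes. A → S ';' / A → e on { 'e' }; T → e ';' e / T → A e A on { 'e' }; S → e e T / S → e on { 'e' }

FIRST sets of the non-terminals at (or reachable through a nullable prefix from) the front of some alternative:
  FIRST(S) = { 'e' }
  FIRST(A) = { 'e', 'f' }

Productions for A:
  A → S ;: FIRST = { 'e' }
  A → e: FIRST = { 'e' }
  A → f f ;: FIRST = { 'f' }
Productions for T:
  T → e ; e: FIRST = { 'e' }
  T → A e A: FIRST = { 'e', 'f' }
Productions for S:
  S → e e T: FIRST = { 'e' }
  S → e: FIRST = { 'e' }

Conflict for A: A → S ; and A → e
  Overlap: { 'e' }
Conflict for T: T → e ; e and T → A e A
  Overlap: { 'e' }
Conflict for S: S → e e T and S → e
  Overlap: { 'e' }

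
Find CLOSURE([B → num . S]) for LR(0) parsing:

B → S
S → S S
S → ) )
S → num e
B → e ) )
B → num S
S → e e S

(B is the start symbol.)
Start with: [B → num . S]
  [B → num . S] has the dot before S: add [S → . S S], [S → . ) )], [S → . num e], [S → . e e S]
No further items can be added.

CLOSURE = { [B → num . S], [S → . ) )], [S → . S S], [S → . e e S], [S → . num e] }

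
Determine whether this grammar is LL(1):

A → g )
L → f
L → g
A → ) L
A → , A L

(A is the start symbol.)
For A:
  PREDICT(A → g ')') = { 'g' }
  PREDICT(A → ')' L) = { ')' }
  PREDICT(A → ',' A L) = { ',' }
For L:
  PREDICT(L → f) = { 'f' }
  PREDICT(L → g) = { 'g' }

All predict sets are disjoint. The grammar IS LL(1).

Answer: Yes, the grammar is LL(1).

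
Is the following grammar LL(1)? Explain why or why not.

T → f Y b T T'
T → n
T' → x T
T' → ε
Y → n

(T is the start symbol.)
A grammar is LL(1) if for each non-terminal N with multiple productions, the predict sets of those productions are pairwise disjoint, where PREDICT(N → α) = (FIRST(α) \ {ε}) ∪ (FOLLOW(N) if α ⇒* ε).

Relevant sets:
  FOLLOW(T') = { $, 'x' }

For T:
  PREDICT(T → f Y b T T') = { 'f' }
  PREDICT(T → n) = { 'n' }
For T':
  PREDICT(T' → x T) = { 'x' }
  PREDICT(T' → ε) = { $, 'x' }
Y has a single production, so nothing to check there.

Conflict found: Predict set conflict for T': { 'x' }
The grammar is NOT LL(1).

Answer: No. Predict set conflict for T': { 'x' }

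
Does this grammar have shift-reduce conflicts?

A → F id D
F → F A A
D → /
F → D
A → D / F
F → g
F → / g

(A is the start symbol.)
Yes — I1: [D → / .] vs [F → / . g]; I3: [F → D .] vs [A → D . / F]; I13: [A → D / F .] vs [D → . /]

A shift-reduce conflict occurs when an LR(0) state has both:
  - a complete (reduce) item [A → α .] (dot at the end), and
  - a shift item [B → β . c γ] (dot before a terminal).

Augment with A' → A and build the canonical LR(0) collection (I0 = CLOSURE({[A' → . A]}), then GOTO on every symbol after a dot until no new states appear). It has 15 states:
  I0: { [A → . D / F], [A → . F id D], [A' → . A], [D → . /], [F → . / g], [F → . D], [F → . F A A], [F → . g] }  — shift
  I1: { [D → / .], [F → / . g] }  — shift, reduce
  I2: { [A' → A .] }  — accept
  I3: { [A → D . / F], [F → D .] }  — shift, reduce
  I4: { [A → . D / F], [A → . F id D], [A → F . id D], [D → . /], [F → . / g], [F → . D], [F → . F A A], [F → . g], [F → F . A A] }  — shift
  I5: { [F → g .] }  — reduce
  I6: { [A → . D / F], [A → . F id D], [D → . /], [F → . / g], [F → . D], [F → . F A A], [F → . g], [F → F A . A] }  — shift
  I7: { [A → F id . D], [D → . /] }  — shift
  I8: { [D → / .] }  — reduce
  I9: { [A → F id D .] }  — reduce
  I10: { [F → F A A .] }  — reduce
  I11: { [A → D / . F], [D → . /], [F → . / g], [F → . D], [F → . F A A], [F → . g] }  — shift
  I12: { [F → D .] }  — reduce
  I13: { [A → . D / F], [A → . F id D], [A → D / F .], [D → . /], [F → . / g], [F → . D], [F → . F A A], [F → . g], [F → F . A A] }  — shift, reduce
  I14: { [F → / g .] }  — reduce

I1 contains reduce item [D → / .] and shift item [F → / . g] — shift-reduce conflict.
I3 contains reduce item [F → D .] and shift item [A → D . / F] — shift-reduce conflict.
I13 contains reduce item [A → D / F .] and shift items [D → . /], [F → . / g], [F → . g] — shift-reduce conflict.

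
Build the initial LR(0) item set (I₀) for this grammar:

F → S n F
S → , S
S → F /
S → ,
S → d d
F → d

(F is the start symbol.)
First, augment the grammar with F' → F
I₀ = CLOSURE({ [F' → . F] }):
  [F' → . F] has the dot before F: add [F → . S n F], [F → . d]
  [F → . S n F] has the dot before S: add [S → . , S], [S → . F /], [S → . ,], [S → . d d]
No further items can be added.

I₀ = { [F → . S n F], [F → . d], [F' → . F], [S → . , S], [S → . ,], [S → . F /], [S → . d d] }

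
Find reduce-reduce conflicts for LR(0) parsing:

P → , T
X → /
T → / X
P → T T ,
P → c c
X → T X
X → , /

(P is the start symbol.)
No reduce-reduce conflicts

Augment with P' → P and build the canonical LR(0) collection (I0 = CLOSURE({[P' → . P]}), then GOTO on every symbol after a dot until no new states appear). It has 16 states:
  I0: { [P → . , T], [P → . T T ,], [P → . c c], [P' → . P], [T → . / X] }  — shift
  I1: { [P → , . T], [T → . / X] }  — shift
  I2: { [T → . / X], [T → / . X], [X → . , /], [X → . /], [X → . T X] }  — shift
  I3: { [P' → P .] }  — accept
  I4: { [P → T . T ,], [T → . / X] }  — shift
  I5: { [P → c . c] }  — shift
  I6: { [P → c c .] }  — reduce
  I7: { [P → T T . ,] }  — shift
  I8: { [P → T T , .] }  — reduce
  I9: { [X → , . /] }  — shift
  I10: { [T → . / X], [T → / . X], [X → . , /], [X → . /], [X → . T X], [X → / .] }  — shift, reduce
  I11: { [T → . / X], [X → . , /], [X → . /], [X → . T X], [X → T . X] }  — shift
  I12: { [T → / X .] }  — reduce
  I13: { [X → T X .] }  — reduce
  I14: { [X → , / .] }  — reduce
  I15: { [P → , T .] }  — reduce

No state contains more than one complete item.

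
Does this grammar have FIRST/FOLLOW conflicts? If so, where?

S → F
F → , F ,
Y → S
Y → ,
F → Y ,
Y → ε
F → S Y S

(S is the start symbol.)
A FIRST/FOLLOW conflict occurs when a non-terminal N has a nullable alternative N → β (β ⇒* ε) and another alternative N → α with FIRST(α) ∩ FOLLOW(N) ≠ ∅: on such a lookahead the parser cannot decide between expanding α and letting N vanish via β.

Nullable non-terminals: Y.
FIRST sets used below: FIRST(S) = { ',' }

Y: nullable alternative(s) Y → ε; FOLLOW(Y) = { ',' }
  Y → S: FIRST \ {ε} = { ',' } — overlaps FOLLOW(Y) on { ',' }: CONFLICT
  Y → ,: FIRST \ {ε} = { ',' } — overlaps FOLLOW(Y) on { ',' }: CONFLICT
  Y → ε: FIRST \ {ε} = { } — this is the only nullable alternative, skip

F, S have no nullable alternative, so no FIRST/FOLLOW check is needed there.

So the grammar has 2 FIRST/FOLLOW conflicts (marked CONFLICT above).

Answer: Yes. Y → S with FOLLOW(Y) on { ',' }; Y → ',' with FOLLOW(Y) on { ',' }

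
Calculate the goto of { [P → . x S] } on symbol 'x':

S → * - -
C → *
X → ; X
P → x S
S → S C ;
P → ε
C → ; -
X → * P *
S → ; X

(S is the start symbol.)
{ [P → x . S], [S → . * - -], [S → . ; X], [S → . S C ;] }

GOTO(I, 'x') = CLOSURE({ [A → αX.β] : [A → α.Xβ] ∈ I, X = 'x' })

Items with dot before 'x', with the dot advanced:
  [P → . x S] → [P → x . S]
Closure of the advanced items:
  [P → x . S] has the dot before S: add [S → . * - -], [S → . S C ;], [S → . ; X]

GOTO = { [P → x . S], [S → . * - -], [S → . ; X], [S → . S C ;] }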